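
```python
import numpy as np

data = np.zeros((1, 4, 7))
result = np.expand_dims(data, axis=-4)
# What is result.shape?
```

(1, 1, 4, 7)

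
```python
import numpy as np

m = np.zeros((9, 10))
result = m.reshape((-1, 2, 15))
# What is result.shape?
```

(3, 2, 15)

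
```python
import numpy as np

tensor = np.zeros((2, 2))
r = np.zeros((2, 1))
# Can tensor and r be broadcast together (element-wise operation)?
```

Yes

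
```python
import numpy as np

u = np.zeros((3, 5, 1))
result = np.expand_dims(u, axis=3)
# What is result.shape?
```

(3, 5, 1, 1)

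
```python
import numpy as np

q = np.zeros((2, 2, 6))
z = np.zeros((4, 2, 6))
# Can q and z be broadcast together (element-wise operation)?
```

No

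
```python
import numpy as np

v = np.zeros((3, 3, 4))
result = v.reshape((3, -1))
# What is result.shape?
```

(3, 12)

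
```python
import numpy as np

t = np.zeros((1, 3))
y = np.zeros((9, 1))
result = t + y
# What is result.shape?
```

(9, 3)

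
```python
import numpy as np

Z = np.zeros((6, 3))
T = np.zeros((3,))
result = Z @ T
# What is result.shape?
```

(6,)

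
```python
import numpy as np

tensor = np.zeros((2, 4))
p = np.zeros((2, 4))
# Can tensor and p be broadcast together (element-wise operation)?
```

Yes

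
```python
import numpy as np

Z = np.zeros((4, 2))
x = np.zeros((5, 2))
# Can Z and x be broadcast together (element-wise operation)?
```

No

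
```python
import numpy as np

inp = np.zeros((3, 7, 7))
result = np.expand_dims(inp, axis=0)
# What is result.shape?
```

(1, 3, 7, 7)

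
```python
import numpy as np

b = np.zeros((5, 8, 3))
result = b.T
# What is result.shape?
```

(3, 8, 5)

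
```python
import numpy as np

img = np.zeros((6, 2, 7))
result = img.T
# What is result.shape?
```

(7, 2, 6)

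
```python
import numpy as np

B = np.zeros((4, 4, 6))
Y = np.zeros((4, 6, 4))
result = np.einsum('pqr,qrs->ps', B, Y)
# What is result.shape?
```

(4, 4)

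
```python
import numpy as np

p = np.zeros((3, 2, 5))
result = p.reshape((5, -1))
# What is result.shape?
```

(5, 6)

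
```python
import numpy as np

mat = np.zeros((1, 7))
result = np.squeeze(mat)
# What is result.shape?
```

(7,)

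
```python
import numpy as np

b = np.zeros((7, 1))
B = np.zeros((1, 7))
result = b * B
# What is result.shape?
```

(7, 7)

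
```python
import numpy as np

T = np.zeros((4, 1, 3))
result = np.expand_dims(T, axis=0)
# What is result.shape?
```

(1, 4, 1, 3)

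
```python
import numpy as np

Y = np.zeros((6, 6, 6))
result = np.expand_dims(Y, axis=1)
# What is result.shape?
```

(6, 1, 6, 6)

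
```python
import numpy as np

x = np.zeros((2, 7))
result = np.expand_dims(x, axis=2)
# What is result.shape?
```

(2, 7, 1)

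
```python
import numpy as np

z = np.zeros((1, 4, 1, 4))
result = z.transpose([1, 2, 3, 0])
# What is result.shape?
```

(4, 1, 4, 1)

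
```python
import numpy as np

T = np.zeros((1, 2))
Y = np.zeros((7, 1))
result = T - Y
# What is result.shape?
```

(7, 2)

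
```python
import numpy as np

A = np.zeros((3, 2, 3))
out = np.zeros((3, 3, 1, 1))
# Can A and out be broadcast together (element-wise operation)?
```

Yes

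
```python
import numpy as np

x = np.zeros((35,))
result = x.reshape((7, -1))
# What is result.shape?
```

(7, 5)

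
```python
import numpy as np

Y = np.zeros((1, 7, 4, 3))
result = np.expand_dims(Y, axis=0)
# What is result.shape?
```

(1, 1, 7, 4, 3)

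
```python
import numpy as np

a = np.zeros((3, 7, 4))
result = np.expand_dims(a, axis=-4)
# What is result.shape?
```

(1, 3, 7, 4)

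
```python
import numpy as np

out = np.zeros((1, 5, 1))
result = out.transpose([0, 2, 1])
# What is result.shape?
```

(1, 1, 5)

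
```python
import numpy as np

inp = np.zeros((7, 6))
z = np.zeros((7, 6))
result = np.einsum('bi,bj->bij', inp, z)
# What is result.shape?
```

(7, 6, 6)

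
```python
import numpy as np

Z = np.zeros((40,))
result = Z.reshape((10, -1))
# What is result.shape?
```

(10, 4)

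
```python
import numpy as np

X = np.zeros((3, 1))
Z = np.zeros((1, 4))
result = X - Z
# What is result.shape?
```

(3, 4)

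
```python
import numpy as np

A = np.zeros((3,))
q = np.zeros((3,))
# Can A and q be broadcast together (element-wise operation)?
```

Yes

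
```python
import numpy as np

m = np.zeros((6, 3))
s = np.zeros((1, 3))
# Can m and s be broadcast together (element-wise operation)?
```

Yes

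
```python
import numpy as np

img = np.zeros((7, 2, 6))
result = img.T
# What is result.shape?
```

(6, 2, 7)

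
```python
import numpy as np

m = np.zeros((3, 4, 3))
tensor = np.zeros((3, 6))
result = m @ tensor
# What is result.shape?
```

(3, 4, 6)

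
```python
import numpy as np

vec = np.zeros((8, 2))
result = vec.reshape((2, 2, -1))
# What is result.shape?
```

(2, 2, 4)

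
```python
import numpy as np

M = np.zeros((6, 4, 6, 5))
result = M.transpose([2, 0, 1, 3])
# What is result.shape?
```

(6, 6, 4, 5)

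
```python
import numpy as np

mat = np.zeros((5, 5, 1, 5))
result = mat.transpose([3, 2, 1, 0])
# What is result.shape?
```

(5, 1, 5, 5)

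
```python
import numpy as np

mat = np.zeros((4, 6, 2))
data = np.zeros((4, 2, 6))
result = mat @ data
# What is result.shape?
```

(4, 6, 6)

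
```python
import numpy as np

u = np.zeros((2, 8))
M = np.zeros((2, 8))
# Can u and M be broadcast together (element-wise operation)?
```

Yes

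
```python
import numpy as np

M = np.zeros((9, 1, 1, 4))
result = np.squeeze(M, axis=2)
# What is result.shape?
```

(9, 1, 4)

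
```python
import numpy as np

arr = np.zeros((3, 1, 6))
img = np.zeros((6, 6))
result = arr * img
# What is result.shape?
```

(3, 6, 6)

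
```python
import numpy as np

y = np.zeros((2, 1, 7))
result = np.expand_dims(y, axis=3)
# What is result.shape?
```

(2, 1, 7, 1)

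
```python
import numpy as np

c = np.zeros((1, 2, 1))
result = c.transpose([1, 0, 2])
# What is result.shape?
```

(2, 1, 1)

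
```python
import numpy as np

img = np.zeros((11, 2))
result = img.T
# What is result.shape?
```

(2, 11)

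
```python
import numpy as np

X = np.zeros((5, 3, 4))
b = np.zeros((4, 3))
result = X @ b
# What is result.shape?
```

(5, 3, 3)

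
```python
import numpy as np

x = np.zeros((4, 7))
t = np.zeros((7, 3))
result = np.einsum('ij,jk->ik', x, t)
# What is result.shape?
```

(4, 3)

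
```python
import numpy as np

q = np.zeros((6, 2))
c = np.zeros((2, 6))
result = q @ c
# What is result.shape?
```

(6, 6)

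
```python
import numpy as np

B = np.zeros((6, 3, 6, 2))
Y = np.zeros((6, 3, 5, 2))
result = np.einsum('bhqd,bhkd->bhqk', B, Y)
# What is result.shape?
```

(6, 3, 6, 5)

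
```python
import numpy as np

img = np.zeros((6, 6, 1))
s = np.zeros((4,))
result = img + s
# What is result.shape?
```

(6, 6, 4)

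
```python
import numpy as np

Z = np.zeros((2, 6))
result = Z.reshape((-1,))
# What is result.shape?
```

(12,)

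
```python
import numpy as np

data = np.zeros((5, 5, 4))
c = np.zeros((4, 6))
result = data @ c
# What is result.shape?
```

(5, 5, 6)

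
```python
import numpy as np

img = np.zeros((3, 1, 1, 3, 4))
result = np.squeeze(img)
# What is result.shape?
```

(3, 3, 4)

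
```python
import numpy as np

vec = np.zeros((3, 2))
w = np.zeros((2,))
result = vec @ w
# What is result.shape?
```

(3,)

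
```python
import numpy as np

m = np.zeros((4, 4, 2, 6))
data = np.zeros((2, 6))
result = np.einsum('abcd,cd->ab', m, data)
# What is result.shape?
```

(4, 4)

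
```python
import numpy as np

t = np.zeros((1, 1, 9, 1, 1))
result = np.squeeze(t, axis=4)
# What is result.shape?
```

(1, 1, 9, 1)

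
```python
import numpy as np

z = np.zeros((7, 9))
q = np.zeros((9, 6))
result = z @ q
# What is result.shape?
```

(7, 6)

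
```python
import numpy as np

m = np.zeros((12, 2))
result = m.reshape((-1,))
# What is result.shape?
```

(24,)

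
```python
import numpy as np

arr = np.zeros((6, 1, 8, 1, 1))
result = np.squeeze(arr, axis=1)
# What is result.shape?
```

(6, 8, 1, 1)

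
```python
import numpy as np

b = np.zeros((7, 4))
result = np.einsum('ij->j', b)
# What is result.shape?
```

(4,)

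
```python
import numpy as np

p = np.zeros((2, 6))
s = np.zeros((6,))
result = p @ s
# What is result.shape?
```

(2,)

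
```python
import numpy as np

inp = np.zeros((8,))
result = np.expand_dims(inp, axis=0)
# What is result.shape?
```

(1, 8)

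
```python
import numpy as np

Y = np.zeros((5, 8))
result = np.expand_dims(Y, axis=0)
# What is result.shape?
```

(1, 5, 8)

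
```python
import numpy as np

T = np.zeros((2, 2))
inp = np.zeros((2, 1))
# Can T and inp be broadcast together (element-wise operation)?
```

Yes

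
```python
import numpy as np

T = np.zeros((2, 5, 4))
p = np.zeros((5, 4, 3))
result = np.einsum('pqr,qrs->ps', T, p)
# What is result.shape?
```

(2, 3)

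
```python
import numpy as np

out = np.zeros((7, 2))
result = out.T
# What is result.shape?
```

(2, 7)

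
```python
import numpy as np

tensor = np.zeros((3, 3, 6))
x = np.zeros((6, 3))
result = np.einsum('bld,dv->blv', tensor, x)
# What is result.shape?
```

(3, 3, 3)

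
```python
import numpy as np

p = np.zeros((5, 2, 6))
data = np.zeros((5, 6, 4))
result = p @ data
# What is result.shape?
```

(5, 2, 4)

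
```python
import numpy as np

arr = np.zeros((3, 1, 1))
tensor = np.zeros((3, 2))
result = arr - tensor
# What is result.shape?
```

(3, 3, 2)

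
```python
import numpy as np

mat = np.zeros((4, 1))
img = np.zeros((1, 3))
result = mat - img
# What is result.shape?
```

(4, 3)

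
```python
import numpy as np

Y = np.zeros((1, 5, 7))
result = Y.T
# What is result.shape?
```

(7, 5, 1)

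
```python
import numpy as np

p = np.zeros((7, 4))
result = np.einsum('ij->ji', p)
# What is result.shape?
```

(4, 7)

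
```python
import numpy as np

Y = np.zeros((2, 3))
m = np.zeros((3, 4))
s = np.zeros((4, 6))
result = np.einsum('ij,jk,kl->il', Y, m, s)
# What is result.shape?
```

(2, 6)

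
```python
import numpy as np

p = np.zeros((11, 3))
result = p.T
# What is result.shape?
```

(3, 11)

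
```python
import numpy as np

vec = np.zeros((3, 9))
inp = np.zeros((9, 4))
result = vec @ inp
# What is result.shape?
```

(3, 4)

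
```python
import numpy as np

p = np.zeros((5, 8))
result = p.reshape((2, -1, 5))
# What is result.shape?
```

(2, 4, 5)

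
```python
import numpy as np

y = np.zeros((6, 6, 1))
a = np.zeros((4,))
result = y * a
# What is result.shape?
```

(6, 6, 4)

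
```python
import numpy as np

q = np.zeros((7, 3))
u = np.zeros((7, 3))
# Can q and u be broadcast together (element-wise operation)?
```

Yes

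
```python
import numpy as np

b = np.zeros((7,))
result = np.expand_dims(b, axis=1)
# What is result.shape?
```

(7, 1)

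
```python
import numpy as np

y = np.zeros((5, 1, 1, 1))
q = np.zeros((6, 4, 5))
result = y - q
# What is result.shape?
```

(5, 6, 4, 5)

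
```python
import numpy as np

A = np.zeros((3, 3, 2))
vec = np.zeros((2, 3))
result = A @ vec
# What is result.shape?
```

(3, 3, 3)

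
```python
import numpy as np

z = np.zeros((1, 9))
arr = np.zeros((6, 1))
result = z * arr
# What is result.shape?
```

(6, 9)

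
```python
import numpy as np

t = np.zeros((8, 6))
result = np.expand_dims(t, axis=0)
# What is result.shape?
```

(1, 8, 6)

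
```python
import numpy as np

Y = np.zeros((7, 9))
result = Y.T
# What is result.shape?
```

(9, 7)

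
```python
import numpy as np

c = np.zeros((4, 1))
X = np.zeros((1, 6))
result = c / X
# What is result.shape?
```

(4, 6)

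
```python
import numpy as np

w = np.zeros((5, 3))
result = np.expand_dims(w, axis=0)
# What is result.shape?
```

(1, 5, 3)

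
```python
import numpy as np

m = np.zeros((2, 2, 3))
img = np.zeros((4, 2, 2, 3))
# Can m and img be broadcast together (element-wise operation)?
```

Yes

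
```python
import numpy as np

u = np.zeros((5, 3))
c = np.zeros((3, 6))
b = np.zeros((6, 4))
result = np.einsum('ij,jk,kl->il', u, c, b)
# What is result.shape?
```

(5, 4)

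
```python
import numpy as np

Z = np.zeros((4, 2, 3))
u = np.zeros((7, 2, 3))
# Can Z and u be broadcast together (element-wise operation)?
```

No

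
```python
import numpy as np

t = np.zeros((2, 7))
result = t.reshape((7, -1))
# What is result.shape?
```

(7, 2)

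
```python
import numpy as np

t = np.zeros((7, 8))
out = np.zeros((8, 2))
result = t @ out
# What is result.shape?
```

(7, 2)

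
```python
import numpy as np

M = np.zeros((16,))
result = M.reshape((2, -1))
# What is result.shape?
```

(2, 8)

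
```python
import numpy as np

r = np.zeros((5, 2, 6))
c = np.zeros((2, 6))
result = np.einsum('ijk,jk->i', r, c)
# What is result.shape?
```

(5,)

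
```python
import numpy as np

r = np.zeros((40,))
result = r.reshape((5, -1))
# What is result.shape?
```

(5, 8)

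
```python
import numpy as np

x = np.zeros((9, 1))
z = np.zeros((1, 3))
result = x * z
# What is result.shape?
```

(9, 3)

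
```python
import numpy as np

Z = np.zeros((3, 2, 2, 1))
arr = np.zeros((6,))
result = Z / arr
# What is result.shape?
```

(3, 2, 2, 6)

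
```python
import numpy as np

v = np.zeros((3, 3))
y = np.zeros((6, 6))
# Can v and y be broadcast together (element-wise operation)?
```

No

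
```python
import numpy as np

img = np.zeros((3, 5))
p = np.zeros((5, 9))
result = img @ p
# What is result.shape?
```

(3, 9)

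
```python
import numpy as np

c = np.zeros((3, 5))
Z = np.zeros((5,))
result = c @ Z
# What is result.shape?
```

(3,)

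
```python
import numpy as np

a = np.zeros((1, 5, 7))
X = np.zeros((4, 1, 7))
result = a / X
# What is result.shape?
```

(4, 5, 7)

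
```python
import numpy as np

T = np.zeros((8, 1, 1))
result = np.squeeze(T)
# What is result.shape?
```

(8,)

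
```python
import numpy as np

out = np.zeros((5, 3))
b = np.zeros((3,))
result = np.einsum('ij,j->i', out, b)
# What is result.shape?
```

(5,)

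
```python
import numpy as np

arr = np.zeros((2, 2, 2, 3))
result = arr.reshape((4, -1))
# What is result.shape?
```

(4, 6)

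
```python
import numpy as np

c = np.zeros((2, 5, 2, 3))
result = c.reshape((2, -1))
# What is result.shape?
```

(2, 30)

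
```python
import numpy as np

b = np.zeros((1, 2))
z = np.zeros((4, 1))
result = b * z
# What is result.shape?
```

(4, 2)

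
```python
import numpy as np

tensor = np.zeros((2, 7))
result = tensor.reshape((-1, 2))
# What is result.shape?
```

(7, 2)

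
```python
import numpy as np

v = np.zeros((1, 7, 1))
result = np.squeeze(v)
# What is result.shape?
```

(7,)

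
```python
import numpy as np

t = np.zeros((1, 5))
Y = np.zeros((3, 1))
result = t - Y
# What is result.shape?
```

(3, 5)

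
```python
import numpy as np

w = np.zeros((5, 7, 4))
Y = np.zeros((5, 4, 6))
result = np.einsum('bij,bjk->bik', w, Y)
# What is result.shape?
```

(5, 7, 6)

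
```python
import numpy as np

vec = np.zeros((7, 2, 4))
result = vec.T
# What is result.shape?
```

(4, 2, 7)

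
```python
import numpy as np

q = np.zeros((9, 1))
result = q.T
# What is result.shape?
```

(1, 9)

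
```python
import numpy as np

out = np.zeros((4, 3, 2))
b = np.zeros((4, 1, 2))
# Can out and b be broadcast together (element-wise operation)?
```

Yes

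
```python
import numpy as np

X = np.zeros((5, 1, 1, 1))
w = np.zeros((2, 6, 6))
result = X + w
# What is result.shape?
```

(5, 2, 6, 6)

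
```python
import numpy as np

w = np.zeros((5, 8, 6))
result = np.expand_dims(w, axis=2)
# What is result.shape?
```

(5, 8, 1, 6)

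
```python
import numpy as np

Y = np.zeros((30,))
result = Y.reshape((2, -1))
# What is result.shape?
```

(2, 15)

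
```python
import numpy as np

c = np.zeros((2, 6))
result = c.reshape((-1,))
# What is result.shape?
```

(12,)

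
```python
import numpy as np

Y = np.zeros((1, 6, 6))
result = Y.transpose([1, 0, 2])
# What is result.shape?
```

(6, 1, 6)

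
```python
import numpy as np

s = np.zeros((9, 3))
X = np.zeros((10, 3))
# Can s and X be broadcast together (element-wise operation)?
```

No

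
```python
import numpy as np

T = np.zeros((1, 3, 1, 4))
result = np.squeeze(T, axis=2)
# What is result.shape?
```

(1, 3, 4)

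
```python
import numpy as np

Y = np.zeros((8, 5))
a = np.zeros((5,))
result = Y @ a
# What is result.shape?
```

(8,)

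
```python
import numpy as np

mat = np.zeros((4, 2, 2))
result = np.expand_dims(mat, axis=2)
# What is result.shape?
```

(4, 2, 1, 2)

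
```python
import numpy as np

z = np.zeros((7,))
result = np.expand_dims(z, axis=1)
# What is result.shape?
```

(7, 1)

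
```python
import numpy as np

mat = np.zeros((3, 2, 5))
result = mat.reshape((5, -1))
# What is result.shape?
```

(5, 6)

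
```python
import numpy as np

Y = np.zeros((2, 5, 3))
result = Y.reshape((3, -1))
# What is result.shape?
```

(3, 10)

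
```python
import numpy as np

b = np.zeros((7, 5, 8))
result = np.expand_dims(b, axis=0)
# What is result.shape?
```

(1, 7, 5, 8)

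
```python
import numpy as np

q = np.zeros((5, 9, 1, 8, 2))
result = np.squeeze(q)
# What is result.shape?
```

(5, 9, 8, 2)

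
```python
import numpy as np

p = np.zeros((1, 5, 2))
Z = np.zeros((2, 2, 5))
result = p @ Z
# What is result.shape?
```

(2, 5, 5)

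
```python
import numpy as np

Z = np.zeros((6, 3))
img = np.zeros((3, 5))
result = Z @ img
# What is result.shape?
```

(6, 5)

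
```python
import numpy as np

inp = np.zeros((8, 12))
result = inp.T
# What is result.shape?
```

(12, 8)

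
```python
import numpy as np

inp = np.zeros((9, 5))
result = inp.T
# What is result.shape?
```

(5, 9)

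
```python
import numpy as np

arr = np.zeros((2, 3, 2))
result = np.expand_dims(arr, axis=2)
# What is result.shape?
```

(2, 3, 1, 2)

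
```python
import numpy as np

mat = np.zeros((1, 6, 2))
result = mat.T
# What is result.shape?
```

(2, 6, 1)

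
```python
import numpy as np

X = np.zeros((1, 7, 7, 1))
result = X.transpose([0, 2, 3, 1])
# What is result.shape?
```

(1, 7, 1, 7)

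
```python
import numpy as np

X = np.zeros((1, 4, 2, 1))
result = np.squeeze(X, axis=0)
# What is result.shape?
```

(4, 2, 1)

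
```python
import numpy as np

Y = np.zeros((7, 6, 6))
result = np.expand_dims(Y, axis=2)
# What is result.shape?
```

(7, 6, 1, 6)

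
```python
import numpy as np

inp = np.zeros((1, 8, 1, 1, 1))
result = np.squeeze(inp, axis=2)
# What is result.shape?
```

(1, 8, 1, 1)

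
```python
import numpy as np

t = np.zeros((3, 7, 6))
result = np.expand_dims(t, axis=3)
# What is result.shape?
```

(3, 7, 6, 1)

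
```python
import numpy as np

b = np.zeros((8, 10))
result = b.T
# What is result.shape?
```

(10, 8)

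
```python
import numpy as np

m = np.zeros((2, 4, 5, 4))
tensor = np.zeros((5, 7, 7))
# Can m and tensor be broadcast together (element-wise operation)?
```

No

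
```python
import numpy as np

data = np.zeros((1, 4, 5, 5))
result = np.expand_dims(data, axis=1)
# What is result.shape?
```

(1, 1, 4, 5, 5)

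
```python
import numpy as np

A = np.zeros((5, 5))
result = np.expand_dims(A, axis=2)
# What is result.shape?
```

(5, 5, 1)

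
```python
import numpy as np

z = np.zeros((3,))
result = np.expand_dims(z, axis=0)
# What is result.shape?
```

(1, 3)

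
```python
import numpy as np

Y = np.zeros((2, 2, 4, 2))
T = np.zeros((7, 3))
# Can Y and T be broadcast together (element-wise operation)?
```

No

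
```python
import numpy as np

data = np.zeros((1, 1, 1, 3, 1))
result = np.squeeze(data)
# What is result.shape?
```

(3,)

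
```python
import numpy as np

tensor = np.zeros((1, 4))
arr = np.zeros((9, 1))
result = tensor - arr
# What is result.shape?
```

(9, 4)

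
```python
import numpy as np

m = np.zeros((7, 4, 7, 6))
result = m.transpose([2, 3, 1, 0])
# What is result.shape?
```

(7, 6, 4, 7)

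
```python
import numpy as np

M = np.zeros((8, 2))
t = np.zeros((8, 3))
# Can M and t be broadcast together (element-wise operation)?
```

No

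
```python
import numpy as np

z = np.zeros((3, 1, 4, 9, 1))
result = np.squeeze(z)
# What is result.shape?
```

(3, 4, 9)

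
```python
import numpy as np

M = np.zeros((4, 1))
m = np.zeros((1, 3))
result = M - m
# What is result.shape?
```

(4, 3)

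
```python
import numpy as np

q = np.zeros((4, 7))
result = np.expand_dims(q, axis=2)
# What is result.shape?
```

(4, 7, 1)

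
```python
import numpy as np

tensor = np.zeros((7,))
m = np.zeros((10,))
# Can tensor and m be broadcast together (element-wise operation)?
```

No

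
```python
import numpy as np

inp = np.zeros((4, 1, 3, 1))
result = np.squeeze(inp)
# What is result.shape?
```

(4, 3)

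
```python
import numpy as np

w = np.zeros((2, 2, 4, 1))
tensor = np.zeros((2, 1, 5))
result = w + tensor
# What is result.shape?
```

(2, 2, 4, 5)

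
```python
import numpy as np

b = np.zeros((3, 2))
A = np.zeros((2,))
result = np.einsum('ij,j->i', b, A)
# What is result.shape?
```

(3,)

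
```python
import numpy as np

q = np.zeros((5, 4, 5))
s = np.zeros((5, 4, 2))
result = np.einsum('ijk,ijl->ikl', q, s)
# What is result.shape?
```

(5, 5, 2)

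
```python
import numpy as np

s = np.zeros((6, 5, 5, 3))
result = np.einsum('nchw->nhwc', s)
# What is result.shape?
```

(6, 5, 3, 5)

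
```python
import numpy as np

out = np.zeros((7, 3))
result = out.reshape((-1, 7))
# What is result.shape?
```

(3, 7)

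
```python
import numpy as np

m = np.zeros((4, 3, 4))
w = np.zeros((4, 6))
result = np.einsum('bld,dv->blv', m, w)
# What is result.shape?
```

(4, 3, 6)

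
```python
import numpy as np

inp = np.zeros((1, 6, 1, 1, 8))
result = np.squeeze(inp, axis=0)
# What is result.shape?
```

(6, 1, 1, 8)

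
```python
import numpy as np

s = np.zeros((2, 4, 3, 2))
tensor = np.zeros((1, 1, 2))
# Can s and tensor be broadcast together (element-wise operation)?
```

Yes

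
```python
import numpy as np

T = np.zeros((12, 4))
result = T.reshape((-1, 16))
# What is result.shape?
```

(3, 16)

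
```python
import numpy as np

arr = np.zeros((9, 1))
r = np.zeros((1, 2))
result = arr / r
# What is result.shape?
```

(9, 2)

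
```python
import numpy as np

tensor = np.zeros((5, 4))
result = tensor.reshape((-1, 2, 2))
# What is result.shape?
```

(5, 2, 2)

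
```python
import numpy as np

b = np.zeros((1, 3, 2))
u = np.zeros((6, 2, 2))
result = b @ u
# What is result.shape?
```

(6, 3, 2)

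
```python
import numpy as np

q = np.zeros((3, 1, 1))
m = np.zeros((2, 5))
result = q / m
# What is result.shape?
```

(3, 2, 5)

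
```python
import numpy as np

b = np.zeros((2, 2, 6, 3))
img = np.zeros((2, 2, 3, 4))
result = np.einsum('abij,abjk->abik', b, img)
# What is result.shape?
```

(2, 2, 6, 4)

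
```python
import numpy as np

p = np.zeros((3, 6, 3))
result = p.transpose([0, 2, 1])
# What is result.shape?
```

(3, 3, 6)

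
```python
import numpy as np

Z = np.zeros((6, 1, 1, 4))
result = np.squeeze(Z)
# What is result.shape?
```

(6, 4)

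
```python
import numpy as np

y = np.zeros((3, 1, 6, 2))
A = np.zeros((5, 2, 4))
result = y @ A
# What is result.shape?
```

(3, 5, 6, 4)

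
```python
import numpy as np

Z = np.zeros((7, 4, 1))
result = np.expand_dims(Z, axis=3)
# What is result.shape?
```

(7, 4, 1, 1)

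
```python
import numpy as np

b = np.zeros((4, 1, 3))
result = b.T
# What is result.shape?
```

(3, 1, 4)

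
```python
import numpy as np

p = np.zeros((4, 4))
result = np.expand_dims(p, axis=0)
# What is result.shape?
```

(1, 4, 4)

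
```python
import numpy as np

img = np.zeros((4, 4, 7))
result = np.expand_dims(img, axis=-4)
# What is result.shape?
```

(1, 4, 4, 7)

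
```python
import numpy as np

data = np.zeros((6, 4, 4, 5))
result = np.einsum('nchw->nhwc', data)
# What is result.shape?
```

(6, 4, 5, 4)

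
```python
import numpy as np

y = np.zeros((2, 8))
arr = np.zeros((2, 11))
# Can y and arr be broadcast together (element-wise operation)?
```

No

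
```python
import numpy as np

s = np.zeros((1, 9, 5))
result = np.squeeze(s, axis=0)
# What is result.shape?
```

(9, 5)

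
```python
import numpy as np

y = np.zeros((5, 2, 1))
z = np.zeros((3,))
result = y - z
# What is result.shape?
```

(5, 2, 3)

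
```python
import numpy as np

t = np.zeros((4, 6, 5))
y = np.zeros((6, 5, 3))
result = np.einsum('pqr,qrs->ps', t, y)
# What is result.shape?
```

(4, 3)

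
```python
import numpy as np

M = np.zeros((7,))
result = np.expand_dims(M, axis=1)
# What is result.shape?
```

(7, 1)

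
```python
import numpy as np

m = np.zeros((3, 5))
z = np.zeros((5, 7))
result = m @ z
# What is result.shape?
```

(3, 7)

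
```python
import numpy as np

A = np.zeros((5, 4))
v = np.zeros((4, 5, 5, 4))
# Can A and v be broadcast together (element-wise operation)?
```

Yes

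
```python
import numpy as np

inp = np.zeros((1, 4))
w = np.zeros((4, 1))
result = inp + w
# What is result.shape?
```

(4, 4)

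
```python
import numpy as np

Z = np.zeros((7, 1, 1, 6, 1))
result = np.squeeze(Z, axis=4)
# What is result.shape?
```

(7, 1, 1, 6)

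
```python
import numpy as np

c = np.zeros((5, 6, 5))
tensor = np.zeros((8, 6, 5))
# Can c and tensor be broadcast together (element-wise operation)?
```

No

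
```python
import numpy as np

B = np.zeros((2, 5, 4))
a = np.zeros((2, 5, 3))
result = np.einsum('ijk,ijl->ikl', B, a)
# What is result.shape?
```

(2, 4, 3)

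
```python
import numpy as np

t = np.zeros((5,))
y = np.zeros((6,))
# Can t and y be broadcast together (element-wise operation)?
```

No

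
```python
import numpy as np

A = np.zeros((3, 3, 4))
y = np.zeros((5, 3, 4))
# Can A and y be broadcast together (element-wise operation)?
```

No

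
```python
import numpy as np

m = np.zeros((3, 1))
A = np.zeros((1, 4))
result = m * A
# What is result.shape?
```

(3, 4)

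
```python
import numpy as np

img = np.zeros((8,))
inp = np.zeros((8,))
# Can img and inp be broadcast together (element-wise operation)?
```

Yes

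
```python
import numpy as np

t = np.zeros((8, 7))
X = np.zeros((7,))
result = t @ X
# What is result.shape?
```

(8,)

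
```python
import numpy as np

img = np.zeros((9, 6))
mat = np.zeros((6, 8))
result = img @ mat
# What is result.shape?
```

(9, 8)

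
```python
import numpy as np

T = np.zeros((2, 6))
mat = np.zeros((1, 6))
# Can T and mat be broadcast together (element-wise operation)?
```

Yes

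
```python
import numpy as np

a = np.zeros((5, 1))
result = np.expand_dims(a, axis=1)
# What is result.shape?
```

(5, 1, 1)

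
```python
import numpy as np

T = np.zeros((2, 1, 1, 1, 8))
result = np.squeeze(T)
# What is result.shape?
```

(2, 8)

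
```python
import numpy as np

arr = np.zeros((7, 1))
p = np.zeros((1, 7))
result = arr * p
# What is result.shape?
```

(7, 7)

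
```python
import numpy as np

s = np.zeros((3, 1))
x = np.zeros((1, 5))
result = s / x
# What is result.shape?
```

(3, 5)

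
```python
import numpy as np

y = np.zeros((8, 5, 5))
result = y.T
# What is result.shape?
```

(5, 5, 8)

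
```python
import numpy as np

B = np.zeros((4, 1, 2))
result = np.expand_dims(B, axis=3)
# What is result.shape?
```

(4, 1, 2, 1)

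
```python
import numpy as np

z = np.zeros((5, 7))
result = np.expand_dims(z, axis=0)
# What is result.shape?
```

(1, 5, 7)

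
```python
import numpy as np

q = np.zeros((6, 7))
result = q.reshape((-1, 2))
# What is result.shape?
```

(21, 2)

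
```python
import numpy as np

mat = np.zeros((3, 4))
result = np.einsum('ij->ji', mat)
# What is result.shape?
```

(4, 3)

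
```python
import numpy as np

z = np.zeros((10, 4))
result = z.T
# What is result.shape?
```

(4, 10)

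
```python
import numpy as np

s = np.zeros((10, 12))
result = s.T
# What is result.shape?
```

(12, 10)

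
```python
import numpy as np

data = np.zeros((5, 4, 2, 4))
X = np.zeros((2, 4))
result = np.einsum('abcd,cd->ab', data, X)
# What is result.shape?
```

(5, 4)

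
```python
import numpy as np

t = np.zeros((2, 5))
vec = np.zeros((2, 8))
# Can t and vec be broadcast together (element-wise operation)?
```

No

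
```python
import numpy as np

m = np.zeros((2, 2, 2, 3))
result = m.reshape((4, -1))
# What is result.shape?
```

(4, 6)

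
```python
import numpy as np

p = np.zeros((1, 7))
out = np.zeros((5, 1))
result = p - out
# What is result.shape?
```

(5, 7)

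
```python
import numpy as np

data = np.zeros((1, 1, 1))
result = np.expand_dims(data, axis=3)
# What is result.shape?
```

(1, 1, 1, 1)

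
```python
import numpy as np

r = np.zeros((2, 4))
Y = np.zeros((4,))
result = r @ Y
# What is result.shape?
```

(2,)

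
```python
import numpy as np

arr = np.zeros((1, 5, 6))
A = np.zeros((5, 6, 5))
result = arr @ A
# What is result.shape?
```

(5, 5, 5)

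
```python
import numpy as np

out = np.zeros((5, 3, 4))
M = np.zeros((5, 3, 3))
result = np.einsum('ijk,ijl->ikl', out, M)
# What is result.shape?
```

(5, 4, 3)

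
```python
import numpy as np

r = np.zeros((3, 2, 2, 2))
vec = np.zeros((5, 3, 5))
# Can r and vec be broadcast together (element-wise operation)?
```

No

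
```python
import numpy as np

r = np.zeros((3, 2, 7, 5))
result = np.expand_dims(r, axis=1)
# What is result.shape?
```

(3, 1, 2, 7, 5)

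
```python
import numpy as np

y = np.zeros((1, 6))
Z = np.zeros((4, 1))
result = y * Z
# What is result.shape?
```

(4, 6)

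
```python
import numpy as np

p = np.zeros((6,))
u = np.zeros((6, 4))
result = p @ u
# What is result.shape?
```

(4,)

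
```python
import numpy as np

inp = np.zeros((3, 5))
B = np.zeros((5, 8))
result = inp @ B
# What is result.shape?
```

(3, 8)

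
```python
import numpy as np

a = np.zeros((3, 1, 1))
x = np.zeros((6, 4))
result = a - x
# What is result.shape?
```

(3, 6, 4)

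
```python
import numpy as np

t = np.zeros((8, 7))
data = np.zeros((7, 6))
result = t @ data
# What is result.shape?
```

(8, 6)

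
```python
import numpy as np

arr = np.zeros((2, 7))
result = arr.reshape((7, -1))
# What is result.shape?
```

(7, 2)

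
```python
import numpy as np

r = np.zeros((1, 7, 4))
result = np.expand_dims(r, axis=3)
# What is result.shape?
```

(1, 7, 4, 1)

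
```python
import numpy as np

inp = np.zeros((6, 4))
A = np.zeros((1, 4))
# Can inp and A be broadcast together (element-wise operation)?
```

Yes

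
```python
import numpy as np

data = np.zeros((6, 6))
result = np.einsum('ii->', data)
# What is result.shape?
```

()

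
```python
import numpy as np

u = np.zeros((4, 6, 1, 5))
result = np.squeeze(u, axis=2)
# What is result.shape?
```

(4, 6, 5)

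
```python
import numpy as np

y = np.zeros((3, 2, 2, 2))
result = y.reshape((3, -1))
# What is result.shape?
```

(3, 8)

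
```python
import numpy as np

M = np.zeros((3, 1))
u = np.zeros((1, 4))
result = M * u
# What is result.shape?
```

(3, 4)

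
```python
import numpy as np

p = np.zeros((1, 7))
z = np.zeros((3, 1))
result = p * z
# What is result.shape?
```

(3, 7)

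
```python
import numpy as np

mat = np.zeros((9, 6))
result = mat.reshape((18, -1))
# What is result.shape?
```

(18, 3)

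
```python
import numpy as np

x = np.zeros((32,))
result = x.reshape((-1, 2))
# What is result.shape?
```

(16, 2)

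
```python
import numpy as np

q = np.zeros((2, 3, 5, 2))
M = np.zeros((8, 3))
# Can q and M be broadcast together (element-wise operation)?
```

No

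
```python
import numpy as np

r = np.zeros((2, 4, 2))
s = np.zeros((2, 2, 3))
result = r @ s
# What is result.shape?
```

(2, 4, 3)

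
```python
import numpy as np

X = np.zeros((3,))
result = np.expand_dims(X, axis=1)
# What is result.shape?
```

(3, 1)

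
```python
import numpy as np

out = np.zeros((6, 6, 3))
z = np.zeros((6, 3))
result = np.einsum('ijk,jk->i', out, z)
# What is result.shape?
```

(6,)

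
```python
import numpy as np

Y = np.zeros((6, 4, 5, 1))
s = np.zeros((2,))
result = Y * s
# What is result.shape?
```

(6, 4, 5, 2)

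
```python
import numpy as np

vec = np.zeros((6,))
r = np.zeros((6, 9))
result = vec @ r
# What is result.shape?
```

(9,)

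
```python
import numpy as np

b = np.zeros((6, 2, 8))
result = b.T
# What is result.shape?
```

(8, 2, 6)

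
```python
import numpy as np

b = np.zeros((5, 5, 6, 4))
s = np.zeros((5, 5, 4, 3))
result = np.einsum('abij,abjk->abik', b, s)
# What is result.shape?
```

(5, 5, 6, 3)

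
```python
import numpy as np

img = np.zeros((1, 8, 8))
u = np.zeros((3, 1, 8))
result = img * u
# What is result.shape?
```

(3, 8, 8)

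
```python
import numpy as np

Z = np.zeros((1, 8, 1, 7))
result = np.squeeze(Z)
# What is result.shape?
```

(8, 7)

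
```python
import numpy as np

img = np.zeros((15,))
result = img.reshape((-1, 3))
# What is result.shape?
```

(5, 3)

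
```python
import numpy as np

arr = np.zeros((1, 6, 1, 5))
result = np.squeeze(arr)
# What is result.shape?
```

(6, 5)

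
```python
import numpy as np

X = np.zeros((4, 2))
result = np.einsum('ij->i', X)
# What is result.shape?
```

(4,)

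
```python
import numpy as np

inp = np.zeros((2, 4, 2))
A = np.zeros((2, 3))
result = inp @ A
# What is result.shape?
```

(2, 4, 3)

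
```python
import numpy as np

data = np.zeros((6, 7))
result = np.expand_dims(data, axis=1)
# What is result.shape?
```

(6, 1, 7)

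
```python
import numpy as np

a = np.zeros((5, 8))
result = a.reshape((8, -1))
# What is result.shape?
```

(8, 5)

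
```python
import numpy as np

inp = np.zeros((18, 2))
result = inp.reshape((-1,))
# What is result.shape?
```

(36,)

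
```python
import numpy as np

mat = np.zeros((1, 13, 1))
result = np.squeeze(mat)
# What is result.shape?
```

(13,)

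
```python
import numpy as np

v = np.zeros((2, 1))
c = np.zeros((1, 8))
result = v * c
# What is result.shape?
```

(2, 8)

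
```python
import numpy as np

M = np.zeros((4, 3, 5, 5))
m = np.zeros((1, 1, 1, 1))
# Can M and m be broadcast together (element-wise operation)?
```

Yes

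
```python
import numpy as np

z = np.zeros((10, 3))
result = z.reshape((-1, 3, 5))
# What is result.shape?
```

(2, 3, 5)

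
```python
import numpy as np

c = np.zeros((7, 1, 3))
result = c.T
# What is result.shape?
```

(3, 1, 7)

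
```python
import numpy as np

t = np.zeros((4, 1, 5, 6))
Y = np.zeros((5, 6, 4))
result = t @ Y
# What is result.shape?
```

(4, 5, 5, 4)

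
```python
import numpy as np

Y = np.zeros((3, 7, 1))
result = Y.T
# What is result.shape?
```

(1, 7, 3)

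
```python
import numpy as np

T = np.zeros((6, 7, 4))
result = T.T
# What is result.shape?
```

(4, 7, 6)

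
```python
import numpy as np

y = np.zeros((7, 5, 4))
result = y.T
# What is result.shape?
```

(4, 5, 7)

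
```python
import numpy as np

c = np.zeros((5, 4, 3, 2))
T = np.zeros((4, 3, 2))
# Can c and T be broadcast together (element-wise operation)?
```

Yes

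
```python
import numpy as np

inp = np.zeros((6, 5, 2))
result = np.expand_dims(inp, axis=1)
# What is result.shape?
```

(6, 1, 5, 2)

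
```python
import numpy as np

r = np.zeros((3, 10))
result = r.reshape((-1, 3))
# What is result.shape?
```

(10, 3)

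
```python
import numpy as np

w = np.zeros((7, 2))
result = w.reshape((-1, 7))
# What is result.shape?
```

(2, 7)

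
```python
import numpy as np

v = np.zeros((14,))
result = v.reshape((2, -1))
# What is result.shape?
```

(2, 7)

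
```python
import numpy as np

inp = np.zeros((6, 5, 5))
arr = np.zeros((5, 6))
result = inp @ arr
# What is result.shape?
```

(6, 5, 6)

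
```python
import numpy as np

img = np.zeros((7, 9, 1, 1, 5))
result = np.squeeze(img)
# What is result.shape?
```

(7, 9, 5)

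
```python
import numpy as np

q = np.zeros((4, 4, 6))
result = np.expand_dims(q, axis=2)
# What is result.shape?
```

(4, 4, 1, 6)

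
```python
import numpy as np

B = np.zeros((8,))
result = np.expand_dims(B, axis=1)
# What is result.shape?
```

(8, 1)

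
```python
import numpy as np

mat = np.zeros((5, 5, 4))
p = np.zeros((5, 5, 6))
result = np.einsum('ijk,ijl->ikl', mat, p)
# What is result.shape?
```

(5, 4, 6)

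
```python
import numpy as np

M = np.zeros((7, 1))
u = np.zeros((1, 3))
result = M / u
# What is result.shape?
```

(7, 3)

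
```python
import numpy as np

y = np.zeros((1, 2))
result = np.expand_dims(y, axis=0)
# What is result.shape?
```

(1, 1, 2)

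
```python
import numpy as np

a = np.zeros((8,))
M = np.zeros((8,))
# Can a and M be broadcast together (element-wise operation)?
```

Yes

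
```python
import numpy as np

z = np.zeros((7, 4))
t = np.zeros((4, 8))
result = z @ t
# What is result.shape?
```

(7, 8)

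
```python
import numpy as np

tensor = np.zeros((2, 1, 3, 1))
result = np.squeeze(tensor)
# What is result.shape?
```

(2, 3)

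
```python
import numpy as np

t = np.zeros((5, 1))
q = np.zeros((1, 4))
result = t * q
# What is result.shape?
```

(5, 4)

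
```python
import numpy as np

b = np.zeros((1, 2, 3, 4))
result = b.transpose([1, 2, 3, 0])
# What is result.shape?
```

(2, 3, 4, 1)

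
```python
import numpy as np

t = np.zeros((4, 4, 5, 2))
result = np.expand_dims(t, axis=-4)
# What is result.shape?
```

(4, 1, 4, 5, 2)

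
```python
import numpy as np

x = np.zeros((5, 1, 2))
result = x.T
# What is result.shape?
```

(2, 1, 5)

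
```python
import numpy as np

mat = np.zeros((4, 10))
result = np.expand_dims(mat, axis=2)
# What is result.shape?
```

(4, 10, 1)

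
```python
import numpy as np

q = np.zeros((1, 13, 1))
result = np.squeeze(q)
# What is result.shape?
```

(13,)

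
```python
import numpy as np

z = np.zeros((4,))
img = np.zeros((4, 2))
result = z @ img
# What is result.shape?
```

(2,)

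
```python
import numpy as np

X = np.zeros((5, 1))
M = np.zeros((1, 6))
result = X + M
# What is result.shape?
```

(5, 6)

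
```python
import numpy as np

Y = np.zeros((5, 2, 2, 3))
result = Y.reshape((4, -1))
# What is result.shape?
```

(4, 15)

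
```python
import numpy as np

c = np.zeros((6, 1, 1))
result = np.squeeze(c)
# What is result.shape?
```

(6,)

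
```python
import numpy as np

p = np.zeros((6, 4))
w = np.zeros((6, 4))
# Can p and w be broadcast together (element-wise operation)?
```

Yes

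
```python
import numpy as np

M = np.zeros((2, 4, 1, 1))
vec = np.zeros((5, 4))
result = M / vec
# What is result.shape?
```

(2, 4, 5, 4)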